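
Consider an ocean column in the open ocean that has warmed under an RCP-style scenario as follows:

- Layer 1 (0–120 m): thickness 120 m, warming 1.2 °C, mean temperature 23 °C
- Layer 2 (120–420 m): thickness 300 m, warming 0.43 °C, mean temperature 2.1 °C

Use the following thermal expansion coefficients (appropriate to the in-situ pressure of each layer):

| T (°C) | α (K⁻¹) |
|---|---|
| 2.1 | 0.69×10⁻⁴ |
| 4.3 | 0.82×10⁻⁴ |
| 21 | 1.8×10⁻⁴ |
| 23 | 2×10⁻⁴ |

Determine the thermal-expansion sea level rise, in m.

Layer 1 at 23 °C → α = 2×10⁻⁴ K⁻¹
Layer 2 at 2.1 °C → α = 0.69×10⁻⁴ K⁻¹
0–120 m: 1.2 × 2×10⁻⁴ × 120 = 0.02880 m
Layer 2: 0.69×10⁻⁴ × 0.43 × 300 = 0.008901 m
Δh = 0.02880 + 0.008901 = 0.037701 m

0.038 m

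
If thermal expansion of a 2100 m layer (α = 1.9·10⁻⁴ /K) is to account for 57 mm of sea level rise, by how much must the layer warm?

ΔT = Δh/(αH) = 0.057 / (1.9×10⁻⁴ × 2100) ≈ 0.1429 K

about 0.143 K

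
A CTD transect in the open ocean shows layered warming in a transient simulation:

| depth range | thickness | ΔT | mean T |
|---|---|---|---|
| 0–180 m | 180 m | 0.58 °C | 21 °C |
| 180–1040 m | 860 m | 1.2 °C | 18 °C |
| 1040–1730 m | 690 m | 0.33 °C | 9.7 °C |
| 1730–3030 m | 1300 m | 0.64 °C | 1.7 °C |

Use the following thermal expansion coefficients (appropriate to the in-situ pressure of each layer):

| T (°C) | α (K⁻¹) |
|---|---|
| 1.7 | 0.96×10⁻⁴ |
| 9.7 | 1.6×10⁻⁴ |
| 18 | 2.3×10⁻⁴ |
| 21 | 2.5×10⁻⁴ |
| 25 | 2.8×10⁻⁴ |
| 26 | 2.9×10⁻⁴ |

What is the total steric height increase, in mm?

about 380 mm

Layer 1 at 21 °C → α = 2.5×10⁻⁴ K⁻¹
Layer 2 at 18 °C → α = 2.3×10⁻⁴ K⁻¹
Layer 3 at 9.7 °C → α = 1.6×10⁻⁴ K⁻¹
Layer 4 at 1.7 °C → α = 0.96×10⁻⁴ K⁻¹
Layer 1: 2.5×10⁻⁴ × 180 × 0.58 = 0.02610 m
Layer 2: 2.3×10⁻⁴ × 1.2 × 860 = 0.23736 m
1.6×10⁻⁴ × 0.33 × 690 = 0.036432 m
1300 × 0.64 × 0.96×10⁻⁴ = 0.079872 m
Δh = 0.02610 + 0.23736 + 0.036432 + 0.079872 = 0.379764 m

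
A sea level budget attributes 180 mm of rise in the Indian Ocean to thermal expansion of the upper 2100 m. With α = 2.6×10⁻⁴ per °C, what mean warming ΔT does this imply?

0.33 K

ΔT = Δh/(αH) = 0.18 / (2.6×10⁻⁴ × 2100) ≈ 0.3297 K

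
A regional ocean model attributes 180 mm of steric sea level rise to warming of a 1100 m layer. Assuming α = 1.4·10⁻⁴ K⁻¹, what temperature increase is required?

1.17 °C

ΔT = Δh/(αH) = 0.18 / (1.4×10⁻⁴ × 1100) ≈ 1.169 °C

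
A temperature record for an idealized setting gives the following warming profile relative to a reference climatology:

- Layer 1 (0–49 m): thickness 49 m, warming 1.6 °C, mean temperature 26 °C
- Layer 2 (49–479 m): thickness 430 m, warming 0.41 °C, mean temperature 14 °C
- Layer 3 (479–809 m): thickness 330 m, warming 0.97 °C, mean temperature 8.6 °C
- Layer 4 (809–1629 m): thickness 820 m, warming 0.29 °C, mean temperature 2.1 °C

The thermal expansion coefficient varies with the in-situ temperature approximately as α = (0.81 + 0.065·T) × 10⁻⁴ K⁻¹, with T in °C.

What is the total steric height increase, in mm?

Layer 1: α = (0.81 + 0.065×26)×10⁻⁴ = 2.5×10⁻⁴ K⁻¹
Layer 2: α = (0.81 + 0.065×14)×10⁻⁴ = 1.72×10⁻⁴ K⁻¹
Layer 3: α = (0.81 + 0.065×8.6)×10⁻⁴ = 1.369×10⁻⁴ K⁻¹
Layer 4: α = (0.81 + 0.065×2.1)×10⁻⁴ = 0.9465×10⁻⁴ K⁻¹
0–49 m: 2.5×10⁻⁴ × 1.6 × 49 = 0.01960 m
49–479 m: 430 × 1.72×10⁻⁴ × 0.41 = 0.0303236 m
479–809 m: 330 × 0.97 × 1.369×10⁻⁴ = 0.04382169 m
Layer 4: 820 × 0.29 × 0.9465×10⁻⁴ = 0.02250777 m
Δh = 0.01960 + 0.0303236 + 0.04382169 + 0.02250777 = 0.11625306 m

116 mm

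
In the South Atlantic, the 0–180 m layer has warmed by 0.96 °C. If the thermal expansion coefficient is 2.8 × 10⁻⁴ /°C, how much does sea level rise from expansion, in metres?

Δh ≈ 0.048 m

Δh = αΔT·H = 2.8×10⁻⁴ × 0.96 × 180 = 0.048384 m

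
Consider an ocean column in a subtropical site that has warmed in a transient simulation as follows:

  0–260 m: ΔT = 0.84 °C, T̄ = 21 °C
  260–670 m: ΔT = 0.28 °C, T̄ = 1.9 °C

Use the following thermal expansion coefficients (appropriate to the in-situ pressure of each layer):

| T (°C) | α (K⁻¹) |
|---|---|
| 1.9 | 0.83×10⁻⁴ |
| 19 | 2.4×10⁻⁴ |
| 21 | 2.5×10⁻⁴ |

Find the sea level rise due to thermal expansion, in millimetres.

Layer 1 at 21 °C → α = 2.5×10⁻⁴ K⁻¹
Layer 2 at 1.9 °C → α = 0.83×10⁻⁴ K⁻¹
260 × 0.84 × 2.5×10⁻⁴ = 0.05460 m
260–670 m: 0.28 × 0.83×10⁻⁴ × 410 = 0.0095284 m
Δh = 0.05460 + 0.0095284 = 0.0641284 m

Δh = 64.1 mm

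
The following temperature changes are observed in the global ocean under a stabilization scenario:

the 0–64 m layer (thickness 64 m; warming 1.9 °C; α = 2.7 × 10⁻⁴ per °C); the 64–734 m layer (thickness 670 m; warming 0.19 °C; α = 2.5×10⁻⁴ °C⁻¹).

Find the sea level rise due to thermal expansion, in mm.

Layer 1: 2.7×10⁻⁴ × 64 × 1.9 = 0.032832 m
670 × 2.5×10⁻⁴ × 0.19 = 0.031825 m
Δh = 0.032832 + 0.031825 = 0.064657 m ≈ 64.7 mm

64.7 mm of thermosteric rise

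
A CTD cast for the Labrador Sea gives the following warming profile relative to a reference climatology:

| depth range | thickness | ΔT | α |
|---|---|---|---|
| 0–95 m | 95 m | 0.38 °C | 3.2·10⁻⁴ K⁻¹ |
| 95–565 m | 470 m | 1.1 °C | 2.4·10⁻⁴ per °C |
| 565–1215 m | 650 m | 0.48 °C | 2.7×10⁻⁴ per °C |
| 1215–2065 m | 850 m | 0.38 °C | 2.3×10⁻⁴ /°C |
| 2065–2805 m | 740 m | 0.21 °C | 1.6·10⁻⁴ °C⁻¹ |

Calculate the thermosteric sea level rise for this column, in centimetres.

0–95 m: 0.38 × 95 × 3.2×10⁻⁴ = 0.011552 m
95–565 m: 1.1 × 470 × 2.4×10⁻⁴ = 0.12408 m
Layer 3: 650 × 0.48 × 2.7×10⁻⁴ = 0.08424 m
Layer 4: 2.3×10⁻⁴ × 850 × 0.38 = 0.07429 m
Layer 5: 1.6×10⁻⁴ × 0.21 × 740 = 0.024864 m
Δh = 0.011552 + 0.12408 + 0.08424 + 0.07429 + 0.024864 = 0.319026 m

Δh ≈ 31.9 cm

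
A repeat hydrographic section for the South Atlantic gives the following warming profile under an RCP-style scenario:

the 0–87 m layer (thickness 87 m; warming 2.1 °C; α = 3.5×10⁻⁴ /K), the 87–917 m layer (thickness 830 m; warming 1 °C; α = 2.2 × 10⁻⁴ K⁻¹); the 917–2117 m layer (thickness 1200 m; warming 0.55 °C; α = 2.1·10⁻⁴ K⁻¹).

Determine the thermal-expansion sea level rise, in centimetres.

3.5×10⁻⁴ × 87 × 2.1 = 0.063945 m
87–917 m: 1 × 2.2×10⁻⁴ × 830 = 0.18260 m
917–2117 m: 1200 × 2.1×10⁻⁴ × 0.55 = 0.13860 m
Δh = 0.063945 + 0.18260 + 0.13860 = 0.385145 m

Δh = 38.5 cm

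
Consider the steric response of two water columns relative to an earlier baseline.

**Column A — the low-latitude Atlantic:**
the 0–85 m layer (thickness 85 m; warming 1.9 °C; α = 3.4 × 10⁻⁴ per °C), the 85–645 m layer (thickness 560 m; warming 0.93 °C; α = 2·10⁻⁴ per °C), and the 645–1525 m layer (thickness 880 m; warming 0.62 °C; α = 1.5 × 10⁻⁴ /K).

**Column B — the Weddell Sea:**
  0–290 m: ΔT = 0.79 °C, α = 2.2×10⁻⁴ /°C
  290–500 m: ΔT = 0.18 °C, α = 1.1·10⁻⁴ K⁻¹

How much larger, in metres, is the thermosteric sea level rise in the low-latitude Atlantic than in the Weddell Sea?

A Layer 1: 1.9 × 3.4×10⁻⁴ × 85 = 0.05491 m
A Layer 2: 2×10⁻⁴ × 0.93 × 560 = 0.10416 m
A 0.62 × 1.5×10⁻⁴ × 880 = 0.08184 m
A total: 0.24091 m
B 2.2×10⁻⁴ × 0.79 × 290 = 0.050402 m
B 0.18 × 210 × 1.1×10⁻⁴ = 0.004158 m
B total: 0.05456 m
Difference: 0.24091 − 0.05456 = 0.18635 m

Δh_A − Δh_B ≈ 0.186 m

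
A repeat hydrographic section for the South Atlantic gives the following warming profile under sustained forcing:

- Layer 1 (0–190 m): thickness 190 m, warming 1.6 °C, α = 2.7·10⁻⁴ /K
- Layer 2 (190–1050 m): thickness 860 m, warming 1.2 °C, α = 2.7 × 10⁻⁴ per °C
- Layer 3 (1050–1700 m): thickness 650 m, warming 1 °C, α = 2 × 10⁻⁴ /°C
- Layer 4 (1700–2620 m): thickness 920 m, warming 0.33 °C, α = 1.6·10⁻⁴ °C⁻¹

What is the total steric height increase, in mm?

Δh = 539 mm

190 × 1.6 × 2.7×10⁻⁴ = 0.08208 m
Layer 2: 1.2 × 860 × 2.7×10⁻⁴ = 0.27864 m
Layer 3: 1 × 650 × 2×10⁻⁴ = 0.13000 m
1700–2620 m: 1.6×10⁻⁴ × 920 × 0.33 = 0.048576 m
Δh = 0.08208 + 0.27864 + 0.13000 + 0.048576 = 0.539296 m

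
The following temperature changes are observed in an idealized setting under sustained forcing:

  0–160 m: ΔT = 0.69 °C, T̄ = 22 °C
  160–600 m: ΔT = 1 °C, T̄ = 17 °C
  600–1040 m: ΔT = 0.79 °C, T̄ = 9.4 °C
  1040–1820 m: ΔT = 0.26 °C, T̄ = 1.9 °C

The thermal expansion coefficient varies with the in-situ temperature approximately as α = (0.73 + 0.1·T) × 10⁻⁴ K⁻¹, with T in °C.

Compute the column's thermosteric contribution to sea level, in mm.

Layer 1: α = (0.73 + 0.1×22)×10⁻⁴ = 2.93×10⁻⁴ K⁻¹
Layer 2: α = (0.73 + 0.1×17)×10⁻⁴ = 2.43×10⁻⁴ K⁻¹
Layer 3: α = (0.73 + 0.1×9.4)×10⁻⁴ = 1.67×10⁻⁴ K⁻¹
Layer 4: α = (0.73 + 0.1×1.9)×10⁻⁴ = 0.92×10⁻⁴ K⁻¹
Layer 1: 0.69 × 160 × 2.93×10⁻⁴ = 0.0323472 m
1 × 2.43×10⁻⁴ × 440 = 0.10692 m
440 × 0.79 × 1.67×10⁻⁴ = 0.0580492 m
1040–1820 m: 0.92×10⁻⁴ × 780 × 0.26 = 0.0186576 m
Δh = 0.0323472 + 0.10692 + 0.0580492 + 0.0186576 = 0.215974 m

216 mm of thermosteric rise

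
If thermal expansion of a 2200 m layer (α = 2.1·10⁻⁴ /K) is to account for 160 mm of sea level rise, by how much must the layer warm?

0.35 °C

ΔT = Δh/(αH) = 0.16 / (2.1×10⁻⁴ × 2200) ≈ 0.3463 °C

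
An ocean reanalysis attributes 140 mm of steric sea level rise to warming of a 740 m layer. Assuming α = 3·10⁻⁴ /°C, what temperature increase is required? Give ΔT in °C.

ΔT = Δh/(αH) = 0.14 / (3×10⁻⁴ × 740) ≈ 0.6306 °C

about 0.631 °C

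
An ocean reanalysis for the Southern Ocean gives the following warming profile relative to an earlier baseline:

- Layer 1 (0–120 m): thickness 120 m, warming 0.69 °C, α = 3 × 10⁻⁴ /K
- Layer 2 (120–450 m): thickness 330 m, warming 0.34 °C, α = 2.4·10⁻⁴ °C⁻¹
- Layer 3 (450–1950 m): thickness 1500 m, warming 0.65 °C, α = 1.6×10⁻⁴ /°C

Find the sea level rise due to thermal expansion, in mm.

about 208 mm

120 × 0.69 × 3×10⁻⁴ = 0.02484 m
0.34 × 330 × 2.4×10⁻⁴ = 0.026928 m
1500 × 0.65 × 1.6×10⁻⁴ = 0.15600 m
Δh = 0.02484 + 0.026928 + 0.15600 = 0.207768 m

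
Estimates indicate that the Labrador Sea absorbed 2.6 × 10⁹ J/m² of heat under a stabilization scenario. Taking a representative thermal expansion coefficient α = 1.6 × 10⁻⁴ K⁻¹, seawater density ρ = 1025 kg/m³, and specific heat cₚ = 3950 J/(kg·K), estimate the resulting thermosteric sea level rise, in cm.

about 10 cm

Δh = αQ/(ρcₚ) = 1.6×10⁻⁴ × 2.6×10⁹ / (1025 × 3950) ≈ 0.10275 m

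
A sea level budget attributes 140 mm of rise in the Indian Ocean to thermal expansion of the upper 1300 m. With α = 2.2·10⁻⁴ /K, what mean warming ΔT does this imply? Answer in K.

ΔT = Δh/(αH) = 0.14 / (2.2×10⁻⁴ × 1300) ≈ 0.4895 K

0.490 K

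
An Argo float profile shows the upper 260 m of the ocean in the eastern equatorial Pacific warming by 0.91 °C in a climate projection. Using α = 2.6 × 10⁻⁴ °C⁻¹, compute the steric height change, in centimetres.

6.15 cm of thermosteric rise

Δh = αΔT·H = 2.6×10⁻⁴ × 0.91 × 260 = 0.061516 m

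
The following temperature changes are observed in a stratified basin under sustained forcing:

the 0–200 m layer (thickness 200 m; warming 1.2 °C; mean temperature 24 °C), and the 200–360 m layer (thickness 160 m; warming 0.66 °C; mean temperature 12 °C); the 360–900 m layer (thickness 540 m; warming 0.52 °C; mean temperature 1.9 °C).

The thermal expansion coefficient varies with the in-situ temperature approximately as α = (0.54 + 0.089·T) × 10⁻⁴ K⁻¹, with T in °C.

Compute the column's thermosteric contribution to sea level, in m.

about 0.10 m

Layer 1: α = (0.54 + 0.089×24)×10⁻⁴ = 2.676×10⁻⁴ K⁻¹
Layer 2: α = (0.54 + 0.089×12)×10⁻⁴ = 1.608×10⁻⁴ K⁻¹
Layer 3: α = (0.54 + 0.089×1.9)×10⁻⁴ = 0.7091×10⁻⁴ K⁻¹
200 × 1.2 × 2.676×10⁻⁴ = 0.064224 m
0.66 × 1.608×10⁻⁴ × 160 = 0.01698048 m
Layer 3: 0.52 × 0.7091×10⁻⁴ × 540 = 0.019911528 m
Δh = 0.064224 + 0.01698048 + 0.019911528 = 0.101116008 m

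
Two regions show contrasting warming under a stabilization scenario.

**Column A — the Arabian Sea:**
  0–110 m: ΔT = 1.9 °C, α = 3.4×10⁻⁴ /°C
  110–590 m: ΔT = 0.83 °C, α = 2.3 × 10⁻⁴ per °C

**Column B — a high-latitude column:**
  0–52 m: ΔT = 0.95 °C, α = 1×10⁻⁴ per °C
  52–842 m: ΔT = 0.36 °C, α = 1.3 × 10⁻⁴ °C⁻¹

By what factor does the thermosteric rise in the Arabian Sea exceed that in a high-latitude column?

a factor of 3.9

A 3.4×10⁻⁴ × 110 × 1.9 = 0.07106 m
A Layer 2: 0.83 × 2.3×10⁻⁴ × 480 = 0.091632 m
A total: 0.162692 m
B Layer 1: 52 × 0.95 × 1×10⁻⁴ = 0.00494 m
B 0.36 × 1.3×10⁻⁴ × 790 = 0.036972 m
B total: 0.041912 m
Ratio: 0.162692 / 0.041912 ≈ 3.882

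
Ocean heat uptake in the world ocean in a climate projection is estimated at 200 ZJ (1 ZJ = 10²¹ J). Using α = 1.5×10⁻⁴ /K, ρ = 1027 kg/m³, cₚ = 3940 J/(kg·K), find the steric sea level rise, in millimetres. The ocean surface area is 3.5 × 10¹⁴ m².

Per unit area: Q = 200×10²¹ / (3.5×10¹⁴) ≈ 5.714×10⁸ J/m²
Δh = αQ/(ρcₚ) = 1.5×10⁻⁴ × 5.714×10⁸ / (1027 × 3940) ≈ 0.021182 m

about 21.2 mm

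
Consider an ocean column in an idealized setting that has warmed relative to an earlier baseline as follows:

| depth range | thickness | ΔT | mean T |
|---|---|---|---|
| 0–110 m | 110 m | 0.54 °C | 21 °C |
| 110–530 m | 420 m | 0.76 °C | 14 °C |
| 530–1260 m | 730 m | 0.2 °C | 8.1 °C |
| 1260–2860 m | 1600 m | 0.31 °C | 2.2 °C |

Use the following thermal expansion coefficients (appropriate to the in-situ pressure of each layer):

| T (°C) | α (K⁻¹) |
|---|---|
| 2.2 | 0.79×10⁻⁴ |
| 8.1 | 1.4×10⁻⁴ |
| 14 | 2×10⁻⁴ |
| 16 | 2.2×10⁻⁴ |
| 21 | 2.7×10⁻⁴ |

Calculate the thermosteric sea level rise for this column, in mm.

Layer 1 at 21 °C → α = 2.7×10⁻⁴ K⁻¹
Layer 2 at 14 °C → α = 2×10⁻⁴ K⁻¹
Layer 3 at 8.1 °C → α = 1.4×10⁻⁴ K⁻¹
Layer 4 at 2.2 °C → α = 0.79×10⁻⁴ K⁻¹
0–110 m: 110 × 2.7×10⁻⁴ × 0.54 = 0.016038 m
420 × 2×10⁻⁴ × 0.76 = 0.06384 m
Layer 3: 730 × 1.4×10⁻⁴ × 0.2 = 0.02044 m
Layer 4: 1600 × 0.79×10⁻⁴ × 0.31 = 0.039184 m
Δh = 0.016038 + 0.06384 + 0.02044 + 0.039184 = 0.139502 m

Δh = 140 mm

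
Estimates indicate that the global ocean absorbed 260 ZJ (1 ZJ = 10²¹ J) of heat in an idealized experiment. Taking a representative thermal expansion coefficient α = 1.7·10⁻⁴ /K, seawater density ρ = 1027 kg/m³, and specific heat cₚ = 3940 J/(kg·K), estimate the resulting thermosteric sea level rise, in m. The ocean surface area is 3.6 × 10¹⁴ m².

Per unit area: Q = 260×10²¹ / (3.6×10¹⁴) ≈ 7.222×10⁸ J/m²
Δh = αQ/(ρcₚ) = 1.7×10⁻⁴ × 7.222×10⁸ / (1027 × 3940) ≈ 0.030342 m

Δh ≈ 0.030 m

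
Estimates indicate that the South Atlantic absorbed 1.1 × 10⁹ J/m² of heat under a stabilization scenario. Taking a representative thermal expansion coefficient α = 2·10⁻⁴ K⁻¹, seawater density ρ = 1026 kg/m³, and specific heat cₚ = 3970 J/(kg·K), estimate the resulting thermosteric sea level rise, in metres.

0.0540 m of thermosteric rise

Δh = αQ/(ρcₚ) = 2×10⁻⁴ × 1.1×10⁹ / (1026 × 3970) ≈ 0.054011 m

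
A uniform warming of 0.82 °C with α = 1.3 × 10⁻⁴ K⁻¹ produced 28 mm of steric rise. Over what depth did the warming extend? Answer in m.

about 260 m

H = Δh/(αΔT) = 0.028 / (1.3×10⁻⁴ × 0.82) ≈ 262.7 m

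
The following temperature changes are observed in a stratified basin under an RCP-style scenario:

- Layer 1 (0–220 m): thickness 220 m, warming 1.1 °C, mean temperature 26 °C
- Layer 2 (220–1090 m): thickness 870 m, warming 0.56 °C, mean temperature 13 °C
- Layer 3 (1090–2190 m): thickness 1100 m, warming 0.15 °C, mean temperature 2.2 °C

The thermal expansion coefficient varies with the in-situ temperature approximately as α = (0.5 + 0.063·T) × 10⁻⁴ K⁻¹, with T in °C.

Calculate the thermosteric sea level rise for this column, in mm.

130 mm

Layer 1: α = (0.5 + 0.063×26)×10⁻⁴ = 2.138×10⁻⁴ K⁻¹
Layer 2: α = (0.5 + 0.063×13)×10⁻⁴ = 1.319×10⁻⁴ K⁻¹
Layer 3: α = (0.5 + 0.063×2.2)×10⁻⁴ = 0.6386×10⁻⁴ K⁻¹
Layer 1: 2.138×10⁻⁴ × 220 × 1.1 = 0.0517396 m
220–1090 m: 0.56 × 870 × 1.319×10⁻⁴ = 0.06426168 m
1090–2190 m: 0.15 × 0.6386×10⁻⁴ × 1100 = 0.0105369 m
Δh = 0.0517396 + 0.06426168 + 0.0105369 = 0.12653818 m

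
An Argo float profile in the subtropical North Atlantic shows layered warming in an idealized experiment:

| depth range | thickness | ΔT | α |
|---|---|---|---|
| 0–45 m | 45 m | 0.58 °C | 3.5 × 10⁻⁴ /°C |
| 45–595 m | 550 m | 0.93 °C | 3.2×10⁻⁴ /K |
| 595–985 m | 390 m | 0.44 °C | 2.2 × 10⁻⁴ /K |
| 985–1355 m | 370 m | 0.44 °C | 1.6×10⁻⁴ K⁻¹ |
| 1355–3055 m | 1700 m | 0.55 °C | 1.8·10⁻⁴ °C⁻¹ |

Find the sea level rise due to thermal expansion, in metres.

Δh = 0.40 m

Layer 1: 3.5×10⁻⁴ × 45 × 0.58 = 0.009135 m
45–595 m: 0.93 × 550 × 3.2×10⁻⁴ = 0.16368 m
2.2×10⁻⁴ × 390 × 0.44 = 0.037752 m
985–1355 m: 370 × 1.6×10⁻⁴ × 0.44 = 0.026048 m
1355–3055 m: 1.8×10⁻⁴ × 0.55 × 1700 = 0.16830 m
Δh = 0.009135 + 0.16368 + 0.037752 + 0.026048 + 0.16830 = 0.404915 m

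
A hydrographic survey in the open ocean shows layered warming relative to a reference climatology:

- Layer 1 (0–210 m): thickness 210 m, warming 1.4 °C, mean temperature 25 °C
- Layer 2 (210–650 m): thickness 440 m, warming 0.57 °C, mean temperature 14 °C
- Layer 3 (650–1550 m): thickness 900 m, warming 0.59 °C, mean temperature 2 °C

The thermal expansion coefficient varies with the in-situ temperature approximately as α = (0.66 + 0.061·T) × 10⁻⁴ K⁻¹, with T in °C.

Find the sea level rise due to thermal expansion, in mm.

144 mm of thermosteric rise

Layer 1: α = (0.66 + 0.061×25)×10⁻⁴ = 2.185×10⁻⁴ K⁻¹
Layer 2: α = (0.66 + 0.061×14)×10⁻⁴ = 1.514×10⁻⁴ K⁻¹
Layer 3: α = (0.66 + 0.061×2)×10⁻⁴ = 0.782×10⁻⁴ K⁻¹
210 × 1.4 × 2.185×10⁻⁴ = 0.064239 m
210–650 m: 1.514×10⁻⁴ × 440 × 0.57 = 0.03797112 m
0.59 × 900 × 0.782×10⁻⁴ = 0.0415242 m
Δh = 0.064239 + 0.03797112 + 0.0415242 = 0.14373432 m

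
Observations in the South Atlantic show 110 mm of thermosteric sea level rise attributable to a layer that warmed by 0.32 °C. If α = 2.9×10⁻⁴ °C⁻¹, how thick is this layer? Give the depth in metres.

about 1190 m

H = Δh/(αΔT) = 0.11 / (2.9×10⁻⁴ × 0.32) ≈ 1185 m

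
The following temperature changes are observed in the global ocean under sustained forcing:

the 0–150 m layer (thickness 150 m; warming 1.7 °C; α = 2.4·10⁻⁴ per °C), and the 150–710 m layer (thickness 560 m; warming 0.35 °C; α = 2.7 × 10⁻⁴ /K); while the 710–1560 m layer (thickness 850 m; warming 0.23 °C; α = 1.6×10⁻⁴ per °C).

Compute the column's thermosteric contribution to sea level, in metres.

2.4×10⁻⁴ × 150 × 1.7 = 0.06120 m
560 × 0.35 × 2.7×10⁻⁴ = 0.05292 m
710–1560 m: 0.23 × 850 × 1.6×10⁻⁴ = 0.03128 m
Δh = 0.06120 + 0.05292 + 0.03128 = 0.14540 m ≈ 0.15 m

Δh = 0.15 m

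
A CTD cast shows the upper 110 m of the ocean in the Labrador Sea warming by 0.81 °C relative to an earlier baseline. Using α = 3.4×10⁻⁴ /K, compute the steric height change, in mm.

Δh = αΔT·H = 3.4×10⁻⁴ × 0.81 × 110 = 0.030294 m

about 30.3 mm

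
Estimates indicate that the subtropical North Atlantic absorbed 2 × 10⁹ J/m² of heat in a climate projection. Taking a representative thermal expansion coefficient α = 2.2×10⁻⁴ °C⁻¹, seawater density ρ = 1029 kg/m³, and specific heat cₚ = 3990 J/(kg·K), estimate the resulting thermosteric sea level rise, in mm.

Δh = αQ/(ρcₚ) = 2.2×10⁻⁴ × 2×10⁹ / (1029 × 3990) ≈ 0.10717 m

about 107 mm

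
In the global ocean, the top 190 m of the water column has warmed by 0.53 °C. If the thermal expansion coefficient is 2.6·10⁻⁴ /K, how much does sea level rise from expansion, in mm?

Δh = αΔT·H = 2.6×10⁻⁴ × 0.53 × 190 = 0.026182 m

26.2 mm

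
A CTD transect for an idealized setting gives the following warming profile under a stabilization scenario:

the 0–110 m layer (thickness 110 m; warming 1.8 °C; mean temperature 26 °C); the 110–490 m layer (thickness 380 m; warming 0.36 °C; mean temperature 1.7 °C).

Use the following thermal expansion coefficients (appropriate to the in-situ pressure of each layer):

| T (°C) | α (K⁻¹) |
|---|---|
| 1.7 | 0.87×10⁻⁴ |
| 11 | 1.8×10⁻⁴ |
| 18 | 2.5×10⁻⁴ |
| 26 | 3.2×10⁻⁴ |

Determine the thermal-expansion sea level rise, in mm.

Layer 1 at 26 °C → α = 3.2×10⁻⁴ K⁻¹
Layer 2 at 1.7 °C → α = 0.87×10⁻⁴ K⁻¹
110 × 1.8 × 3.2×10⁻⁴ = 0.06336 m
110–490 m: 380 × 0.36 × 0.87×10⁻⁴ = 0.0119016 m
Δh = 0.06336 + 0.0119016 = 0.0752616 m ≈ 75 mm

about 75 mm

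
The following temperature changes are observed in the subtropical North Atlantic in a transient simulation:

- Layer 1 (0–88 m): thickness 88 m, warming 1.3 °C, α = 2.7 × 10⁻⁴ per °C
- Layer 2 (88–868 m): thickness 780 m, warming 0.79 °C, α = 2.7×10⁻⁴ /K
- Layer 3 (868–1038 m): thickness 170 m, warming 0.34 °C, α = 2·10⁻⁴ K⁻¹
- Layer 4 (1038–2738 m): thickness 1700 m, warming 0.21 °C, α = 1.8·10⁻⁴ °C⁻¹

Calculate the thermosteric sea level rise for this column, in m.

0–88 m: 1.3 × 88 × 2.7×10⁻⁴ = 0.030888 m
88–868 m: 2.7×10⁻⁴ × 0.79 × 780 = 0.166374 m
0.34 × 2×10⁻⁴ × 170 = 0.01156 m
Layer 4: 1.8×10⁻⁴ × 1700 × 0.21 = 0.06426 m
Δh = 0.030888 + 0.166374 + 0.01156 + 0.06426 = 0.273082 m

0.27 m of thermosteric rise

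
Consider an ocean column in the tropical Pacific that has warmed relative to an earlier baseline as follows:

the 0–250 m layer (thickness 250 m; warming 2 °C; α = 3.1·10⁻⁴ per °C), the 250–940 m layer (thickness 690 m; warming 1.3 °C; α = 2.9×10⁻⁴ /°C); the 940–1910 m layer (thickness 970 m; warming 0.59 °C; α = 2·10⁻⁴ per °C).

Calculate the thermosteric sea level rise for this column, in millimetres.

0–250 m: 2 × 250 × 3.1×10⁻⁴ = 0.15500 m
2.9×10⁻⁴ × 690 × 1.3 = 0.26013 m
Layer 3: 0.59 × 2×10⁻⁴ × 970 = 0.11446 m
Δh = 0.15500 + 0.26013 + 0.11446 = 0.52959 m

530 mm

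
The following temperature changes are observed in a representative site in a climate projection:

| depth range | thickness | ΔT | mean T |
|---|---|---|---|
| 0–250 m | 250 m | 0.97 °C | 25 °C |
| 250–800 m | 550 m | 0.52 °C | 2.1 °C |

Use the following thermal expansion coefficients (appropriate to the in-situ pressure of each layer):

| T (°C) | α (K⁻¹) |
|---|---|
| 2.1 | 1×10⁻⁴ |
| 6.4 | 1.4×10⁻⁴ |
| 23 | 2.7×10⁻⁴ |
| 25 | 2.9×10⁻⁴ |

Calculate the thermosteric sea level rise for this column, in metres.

Layer 1 at 25 °C → α = 2.9×10⁻⁴ K⁻¹
Layer 2 at 2.1 °C → α = 1×10⁻⁴ K⁻¹
250 × 0.97 × 2.9×10⁻⁴ = 0.070325 m
550 × 1×10⁻⁴ × 0.52 = 0.02860 m
Δh = 0.070325 + 0.02860 = 0.098925 m

Δh ≈ 0.0989 m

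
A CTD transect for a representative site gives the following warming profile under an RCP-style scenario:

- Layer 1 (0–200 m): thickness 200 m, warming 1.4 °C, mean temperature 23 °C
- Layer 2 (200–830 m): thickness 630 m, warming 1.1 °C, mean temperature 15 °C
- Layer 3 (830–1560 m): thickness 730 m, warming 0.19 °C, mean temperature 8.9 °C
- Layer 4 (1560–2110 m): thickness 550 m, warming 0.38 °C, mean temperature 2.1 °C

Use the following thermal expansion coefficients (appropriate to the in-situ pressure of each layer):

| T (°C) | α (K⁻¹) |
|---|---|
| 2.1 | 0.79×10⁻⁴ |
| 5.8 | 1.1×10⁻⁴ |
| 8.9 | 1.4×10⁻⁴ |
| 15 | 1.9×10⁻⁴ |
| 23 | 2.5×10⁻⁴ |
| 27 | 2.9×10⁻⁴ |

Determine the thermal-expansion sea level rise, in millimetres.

Layer 1 at 23 °C → α = 2.5×10⁻⁴ K⁻¹
Layer 2 at 15 °C → α = 1.9×10⁻⁴ K⁻¹
Layer 3 at 8.9 °C → α = 1.4×10⁻⁴ K⁻¹
Layer 4 at 2.1 °C → α = 0.79×10⁻⁴ K⁻¹
Layer 1: 1.4 × 2.5×10⁻⁴ × 200 = 0.07000 m
200–830 m: 1.1 × 630 × 1.9×10⁻⁴ = 0.13167 m
830–1560 m: 730 × 1.4×10⁻⁴ × 0.19 = 0.019418 m
Layer 4: 0.38 × 550 × 0.79×10⁻⁴ = 0.016511 m
Δh = 0.07000 + 0.13167 + 0.019418 + 0.016511 = 0.237599 m

Δh ≈ 238 mm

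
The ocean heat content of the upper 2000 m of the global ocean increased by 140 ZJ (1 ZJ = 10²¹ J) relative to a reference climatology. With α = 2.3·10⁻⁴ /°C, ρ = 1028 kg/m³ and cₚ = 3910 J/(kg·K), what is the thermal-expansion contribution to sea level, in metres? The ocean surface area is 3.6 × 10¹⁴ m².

Δh = 0.0223 m

Per unit area: Q = 140×10²¹ / (3.6×10¹⁴) ≈ 3.889×10⁸ J/m²
Δh = αQ/(ρcₚ) = 2.3×10⁻⁴ × 3.889×10⁸ / (1028 × 3910) ≈ 0.022253 m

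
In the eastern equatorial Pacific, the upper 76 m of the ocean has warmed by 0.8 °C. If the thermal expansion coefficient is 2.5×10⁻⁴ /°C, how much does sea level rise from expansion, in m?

0.0152 m of thermosteric rise

Δh = αΔT·H = 2.5×10⁻⁴ × 0.8 × 76 = 0.01520 m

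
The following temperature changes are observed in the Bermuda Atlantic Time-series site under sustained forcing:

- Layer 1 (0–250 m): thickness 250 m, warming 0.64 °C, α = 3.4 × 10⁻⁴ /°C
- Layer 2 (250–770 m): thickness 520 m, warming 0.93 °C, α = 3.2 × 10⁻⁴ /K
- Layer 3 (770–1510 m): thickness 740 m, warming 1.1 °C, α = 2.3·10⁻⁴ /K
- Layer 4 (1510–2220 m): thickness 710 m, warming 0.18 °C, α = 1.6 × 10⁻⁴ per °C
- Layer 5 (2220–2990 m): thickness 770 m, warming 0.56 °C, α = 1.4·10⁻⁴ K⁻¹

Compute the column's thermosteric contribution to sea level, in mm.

0.64 × 250 × 3.4×10⁻⁴ = 0.05440 m
250–770 m: 0.93 × 520 × 3.2×10⁻⁴ = 0.154752 m
740 × 2.3×10⁻⁴ × 1.1 = 0.18722 m
1510–2220 m: 0.18 × 1.6×10⁻⁴ × 710 = 0.020448 m
770 × 0.56 × 1.4×10⁻⁴ = 0.060368 m
Δh = 0.05440 + 0.154752 + 0.18722 + 0.020448 + 0.060368 = 0.477188 m

Δh ≈ 477 mm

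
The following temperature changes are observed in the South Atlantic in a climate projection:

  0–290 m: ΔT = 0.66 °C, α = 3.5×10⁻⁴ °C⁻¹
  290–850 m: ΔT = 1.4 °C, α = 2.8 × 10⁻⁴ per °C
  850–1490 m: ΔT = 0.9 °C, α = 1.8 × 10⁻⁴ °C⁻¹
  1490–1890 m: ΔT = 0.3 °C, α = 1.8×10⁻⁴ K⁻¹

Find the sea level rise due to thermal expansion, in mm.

about 410 mm

290 × 0.66 × 3.5×10⁻⁴ = 0.06699 m
Layer 2: 2.8×10⁻⁴ × 560 × 1.4 = 0.21952 m
850–1490 m: 640 × 1.8×10⁻⁴ × 0.9 = 0.10368 m
Layer 4: 1.8×10⁻⁴ × 400 × 0.3 = 0.02160 m
Δh = 0.06699 + 0.21952 + 0.10368 + 0.02160 = 0.41179 m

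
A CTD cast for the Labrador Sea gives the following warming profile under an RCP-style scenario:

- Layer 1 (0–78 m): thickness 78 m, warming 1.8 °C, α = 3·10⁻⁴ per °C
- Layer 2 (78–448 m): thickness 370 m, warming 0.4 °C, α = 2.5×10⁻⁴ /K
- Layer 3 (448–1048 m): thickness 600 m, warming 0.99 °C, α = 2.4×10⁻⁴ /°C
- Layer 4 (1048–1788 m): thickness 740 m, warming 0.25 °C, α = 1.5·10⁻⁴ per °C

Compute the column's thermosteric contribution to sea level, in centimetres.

about 25 cm

Layer 1: 3×10⁻⁴ × 1.8 × 78 = 0.04212 m
78–448 m: 370 × 2.5×10⁻⁴ × 0.4 = 0.03700 m
Layer 3: 0.99 × 600 × 2.4×10⁻⁴ = 0.14256 m
1048–1788 m: 740 × 0.25 × 1.5×10⁻⁴ = 0.02775 m
Δh = 0.04212 + 0.03700 + 0.14256 + 0.02775 = 0.24943 m ≈ 25 cm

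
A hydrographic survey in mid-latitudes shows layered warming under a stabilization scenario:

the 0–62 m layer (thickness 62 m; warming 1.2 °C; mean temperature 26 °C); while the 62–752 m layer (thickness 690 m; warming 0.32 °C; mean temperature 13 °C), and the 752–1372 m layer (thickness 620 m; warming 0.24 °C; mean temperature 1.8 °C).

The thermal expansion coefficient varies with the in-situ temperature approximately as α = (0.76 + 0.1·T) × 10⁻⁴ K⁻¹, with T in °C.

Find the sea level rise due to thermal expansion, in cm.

about 8.4 cm

Layer 1: α = (0.76 + 0.1×26)×10⁻⁴ = 3.36×10⁻⁴ K⁻¹
Layer 2: α = (0.76 + 0.1×13)×10⁻⁴ = 2.06×10⁻⁴ K⁻¹
Layer 3: α = (0.76 + 0.1×1.8)×10⁻⁴ = 0.94×10⁻⁴ K⁻¹
3.36×10⁻⁴ × 62 × 1.2 = 0.0249984 m
Layer 2: 690 × 2.06×10⁻⁴ × 0.32 = 0.0454848 m
0.24 × 620 × 0.94×10⁻⁴ = 0.0139872 m
Δh = 0.0249984 + 0.0454848 + 0.0139872 = 0.0844704 m ≈ 8.4 cm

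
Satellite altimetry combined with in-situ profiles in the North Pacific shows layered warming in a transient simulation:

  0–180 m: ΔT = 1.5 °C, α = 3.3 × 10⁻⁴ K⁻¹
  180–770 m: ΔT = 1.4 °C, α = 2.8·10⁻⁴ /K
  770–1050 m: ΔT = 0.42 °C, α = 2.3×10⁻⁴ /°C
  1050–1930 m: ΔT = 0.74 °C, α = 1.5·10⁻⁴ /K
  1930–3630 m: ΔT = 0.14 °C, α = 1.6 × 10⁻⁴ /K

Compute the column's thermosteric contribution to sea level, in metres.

Δh ≈ 0.483 m

0–180 m: 3.3×10⁻⁴ × 180 × 1.5 = 0.08910 m
180–770 m: 2.8×10⁻⁴ × 590 × 1.4 = 0.23128 m
Layer 3: 2.3×10⁻⁴ × 280 × 0.42 = 0.027048 m
Layer 4: 0.74 × 1.5×10⁻⁴ × 880 = 0.09768 m
1700 × 0.14 × 1.6×10⁻⁴ = 0.03808 m
Δh = 0.08910 + 0.23128 + 0.027048 + 0.09768 + 0.03808 = 0.483188 m ≈ 0.483 m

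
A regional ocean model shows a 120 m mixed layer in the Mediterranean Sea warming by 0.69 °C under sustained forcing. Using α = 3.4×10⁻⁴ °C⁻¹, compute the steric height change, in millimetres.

28.2 mm

Δh = αΔT·H = 3.4×10⁻⁴ × 0.69 × 120 = 0.028152 m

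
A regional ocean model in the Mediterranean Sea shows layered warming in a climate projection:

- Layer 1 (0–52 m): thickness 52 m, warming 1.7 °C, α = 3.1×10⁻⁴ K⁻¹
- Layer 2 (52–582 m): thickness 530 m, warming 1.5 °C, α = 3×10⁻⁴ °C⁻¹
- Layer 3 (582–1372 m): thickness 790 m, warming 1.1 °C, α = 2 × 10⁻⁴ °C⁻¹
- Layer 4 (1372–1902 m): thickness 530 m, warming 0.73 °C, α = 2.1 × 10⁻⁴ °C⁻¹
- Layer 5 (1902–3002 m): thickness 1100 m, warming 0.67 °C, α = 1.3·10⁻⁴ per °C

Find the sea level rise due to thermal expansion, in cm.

Δh ≈ 61.7 cm

Layer 1: 1.7 × 3.1×10⁻⁴ × 52 = 0.027404 m
1.5 × 530 × 3×10⁻⁴ = 0.23850 m
1.1 × 790 × 2×10⁻⁴ = 0.17380 m
530 × 2.1×10⁻⁴ × 0.73 = 0.081249 m
1902–3002 m: 1100 × 1.3×10⁻⁴ × 0.67 = 0.09581 m
Δh = 0.027404 + 0.23850 + 0.17380 + 0.081249 + 0.09581 = 0.616763 m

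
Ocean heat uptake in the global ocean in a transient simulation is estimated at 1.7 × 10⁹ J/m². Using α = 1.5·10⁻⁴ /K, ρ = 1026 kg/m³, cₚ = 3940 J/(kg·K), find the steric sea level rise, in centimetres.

6.3 cm of thermosteric rise

Δh = αQ/(ρcₚ) = 1.5×10⁻⁴ × 1.7×10⁹ / (1026 × 3940) ≈ 0.063081 m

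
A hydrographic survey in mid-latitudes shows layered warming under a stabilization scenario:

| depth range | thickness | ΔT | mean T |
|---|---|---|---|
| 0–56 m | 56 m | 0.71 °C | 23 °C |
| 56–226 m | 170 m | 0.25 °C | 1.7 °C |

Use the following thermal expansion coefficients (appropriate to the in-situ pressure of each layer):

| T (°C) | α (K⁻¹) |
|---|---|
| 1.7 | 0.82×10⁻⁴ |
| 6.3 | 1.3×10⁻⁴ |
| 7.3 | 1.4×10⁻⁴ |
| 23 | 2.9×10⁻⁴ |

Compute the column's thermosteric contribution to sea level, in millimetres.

15.0 mm of thermosteric rise

Layer 1 at 23 °C → α = 2.9×10⁻⁴ K⁻¹
Layer 2 at 1.7 °C → α = 0.82×10⁻⁴ K⁻¹
0–56 m: 2.9×10⁻⁴ × 56 × 0.71 = 0.0115304 m
Layer 2: 0.25 × 0.82×10⁻⁴ × 170 = 0.003485 m
Δh = 0.0115304 + 0.003485 = 0.0150154 m ≈ 15.0 mm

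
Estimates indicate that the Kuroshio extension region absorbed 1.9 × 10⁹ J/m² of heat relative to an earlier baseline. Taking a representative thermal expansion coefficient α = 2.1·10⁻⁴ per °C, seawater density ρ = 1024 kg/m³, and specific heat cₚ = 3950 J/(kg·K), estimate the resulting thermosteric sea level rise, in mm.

Δh = αQ/(ρcₚ) = 2.1×10⁻⁴ × 1.9×10⁹ / (1024 × 3950) ≈ 0.098645 m

about 99 mm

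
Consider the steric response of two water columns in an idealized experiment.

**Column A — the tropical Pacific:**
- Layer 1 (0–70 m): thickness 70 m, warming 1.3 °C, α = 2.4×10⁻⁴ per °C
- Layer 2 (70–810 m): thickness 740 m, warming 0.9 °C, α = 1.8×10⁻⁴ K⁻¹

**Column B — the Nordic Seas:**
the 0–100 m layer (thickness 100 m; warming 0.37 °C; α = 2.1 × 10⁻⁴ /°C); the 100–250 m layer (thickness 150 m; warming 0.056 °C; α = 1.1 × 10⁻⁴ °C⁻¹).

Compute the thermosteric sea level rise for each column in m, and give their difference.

Δh_A ≈ 0.14 m, Δh_B ≈ 0.0087 m; difference ≈ 0.13 m

A 2.4×10⁻⁴ × 70 × 1.3 = 0.02184 m
A 0.9 × 1.8×10⁻⁴ × 740 = 0.11988 m
A total: 0.14172 m
B 100 × 2.1×10⁻⁴ × 0.37 = 0.00777 m
B Layer 2: 0.056 × 1.1×10⁻⁴ × 150 = 0.000924 m
B total: 0.008694 m
Difference: 0.14172 − 0.008694 = 0.133026 m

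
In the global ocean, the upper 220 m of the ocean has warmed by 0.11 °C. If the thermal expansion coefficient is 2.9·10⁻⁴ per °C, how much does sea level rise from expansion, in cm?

0.702 cm of thermosteric rise

Δh = αΔT·H = 2.9×10⁻⁴ × 0.11 × 220 = 0.007018 m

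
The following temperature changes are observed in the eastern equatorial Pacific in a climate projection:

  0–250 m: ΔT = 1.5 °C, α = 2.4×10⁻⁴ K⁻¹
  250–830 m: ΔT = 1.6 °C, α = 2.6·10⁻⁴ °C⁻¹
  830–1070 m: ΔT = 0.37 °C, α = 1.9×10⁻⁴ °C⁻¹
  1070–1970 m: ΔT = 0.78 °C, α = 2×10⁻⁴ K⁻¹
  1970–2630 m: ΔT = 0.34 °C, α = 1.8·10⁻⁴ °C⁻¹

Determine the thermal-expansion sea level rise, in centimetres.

Δh ≈ 52.9 cm

0–250 m: 250 × 2.4×10⁻⁴ × 1.5 = 0.09000 m
Layer 2: 1.6 × 2.6×10⁻⁴ × 580 = 0.24128 m
240 × 1.9×10⁻⁴ × 0.37 = 0.016872 m
1070–1970 m: 2×10⁻⁴ × 0.78 × 900 = 0.14040 m
1970–2630 m: 660 × 0.34 × 1.8×10⁻⁴ = 0.040392 m
Δh = 0.09000 + 0.24128 + 0.016872 + 0.14040 + 0.040392 = 0.528944 m ≈ 52.9 cm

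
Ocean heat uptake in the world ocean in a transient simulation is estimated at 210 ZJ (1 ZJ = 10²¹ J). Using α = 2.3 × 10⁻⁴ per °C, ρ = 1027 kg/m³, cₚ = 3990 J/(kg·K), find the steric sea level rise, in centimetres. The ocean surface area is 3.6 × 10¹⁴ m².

Per unit area: Q = 210×10²¹ / (3.6×10¹⁴) ≈ 5.833×10⁸ J/m²
Δh = αQ/(ρcₚ) = 2.3×10⁻⁴ × 5.833×10⁸ / (1027 × 3990) ≈ 0.03274 m

Δh = 3.3 cm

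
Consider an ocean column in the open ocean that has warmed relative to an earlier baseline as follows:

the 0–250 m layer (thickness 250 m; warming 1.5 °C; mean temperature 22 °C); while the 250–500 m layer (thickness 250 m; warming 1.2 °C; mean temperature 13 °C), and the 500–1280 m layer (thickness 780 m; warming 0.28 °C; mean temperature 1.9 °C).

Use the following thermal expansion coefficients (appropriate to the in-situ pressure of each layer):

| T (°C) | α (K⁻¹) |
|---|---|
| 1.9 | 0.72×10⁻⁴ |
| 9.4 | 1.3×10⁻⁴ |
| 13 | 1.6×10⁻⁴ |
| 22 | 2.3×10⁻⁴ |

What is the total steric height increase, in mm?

Layer 1 at 22 °C → α = 2.3×10⁻⁴ K⁻¹
Layer 2 at 13 °C → α = 1.6×10⁻⁴ K⁻¹
Layer 3 at 1.9 °C → α = 0.72×10⁻⁴ K⁻¹
0–250 m: 1.5 × 2.3×10⁻⁴ × 250 = 0.08625 m
250 × 1.2 × 1.6×10⁻⁴ = 0.04800 m
0.28 × 780 × 0.72×10⁻⁴ = 0.0157248 m
Δh = 0.08625 + 0.04800 + 0.0157248 = 0.1499748 m ≈ 150 mm

about 150 mm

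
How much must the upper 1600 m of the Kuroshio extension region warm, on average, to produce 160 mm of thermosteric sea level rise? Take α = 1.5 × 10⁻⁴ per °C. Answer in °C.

0.667 °C

ΔT = Δh/(αH) = 0.16 / (1.5×10⁻⁴ × 1600) ≈ 0.6667 °C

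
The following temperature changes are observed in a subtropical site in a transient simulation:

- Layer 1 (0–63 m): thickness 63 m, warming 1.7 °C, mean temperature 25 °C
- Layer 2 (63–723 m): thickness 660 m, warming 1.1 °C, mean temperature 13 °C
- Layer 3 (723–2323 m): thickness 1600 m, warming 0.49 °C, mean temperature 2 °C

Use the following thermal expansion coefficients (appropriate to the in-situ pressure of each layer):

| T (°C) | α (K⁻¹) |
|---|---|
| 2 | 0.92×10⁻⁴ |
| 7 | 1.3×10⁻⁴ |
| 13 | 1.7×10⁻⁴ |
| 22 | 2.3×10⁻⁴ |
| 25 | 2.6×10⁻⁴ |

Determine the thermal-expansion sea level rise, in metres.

0.223 m of thermosteric rise

Layer 1 at 25 °C → α = 2.6×10⁻⁴ K⁻¹
Layer 2 at 13 °C → α = 1.7×10⁻⁴ K⁻¹
Layer 3 at 2 °C → α = 0.92×10⁻⁴ K⁻¹
1.7 × 63 × 2.6×10⁻⁴ = 0.027846 m
Layer 2: 1.1 × 660 × 1.7×10⁻⁴ = 0.12342 m
Layer 3: 1600 × 0.92×10⁻⁴ × 0.49 = 0.072128 m
Δh = 0.027846 + 0.12342 + 0.072128 = 0.223394 m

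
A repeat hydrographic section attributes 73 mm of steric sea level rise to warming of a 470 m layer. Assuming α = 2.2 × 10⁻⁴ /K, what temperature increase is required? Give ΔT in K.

ΔT = Δh/(αH) = 0.073 / (2.2×10⁻⁴ × 470) ≈ 0.7060 K

about 0.706 K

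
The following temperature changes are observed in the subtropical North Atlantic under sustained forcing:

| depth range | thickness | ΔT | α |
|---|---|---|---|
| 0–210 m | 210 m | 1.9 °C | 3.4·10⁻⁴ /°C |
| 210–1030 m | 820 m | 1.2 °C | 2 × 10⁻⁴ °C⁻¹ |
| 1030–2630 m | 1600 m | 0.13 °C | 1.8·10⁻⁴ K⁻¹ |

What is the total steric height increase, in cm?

37.0 cm

Layer 1: 210 × 1.9 × 3.4×10⁻⁴ = 0.13566 m
210–1030 m: 820 × 1.2 × 2×10⁻⁴ = 0.19680 m
1600 × 0.13 × 1.8×10⁻⁴ = 0.03744 m
Δh = 0.13566 + 0.19680 + 0.03744 = 0.36990 m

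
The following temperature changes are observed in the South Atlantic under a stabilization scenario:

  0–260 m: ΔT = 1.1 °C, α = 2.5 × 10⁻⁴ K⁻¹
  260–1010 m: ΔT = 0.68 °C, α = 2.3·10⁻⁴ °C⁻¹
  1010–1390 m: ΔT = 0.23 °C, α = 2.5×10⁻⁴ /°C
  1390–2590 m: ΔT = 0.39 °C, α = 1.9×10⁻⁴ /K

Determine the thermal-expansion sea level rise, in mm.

1.1 × 2.5×10⁻⁴ × 260 = 0.07150 m
260–1010 m: 2.3×10⁻⁴ × 750 × 0.68 = 0.11730 m
1010–1390 m: 0.23 × 380 × 2.5×10⁻⁴ = 0.02185 m
Layer 4: 1.9×10⁻⁴ × 0.39 × 1200 = 0.08892 m
Δh = 0.07150 + 0.11730 + 0.02185 + 0.08892 = 0.29957 m

Δh = 300 mm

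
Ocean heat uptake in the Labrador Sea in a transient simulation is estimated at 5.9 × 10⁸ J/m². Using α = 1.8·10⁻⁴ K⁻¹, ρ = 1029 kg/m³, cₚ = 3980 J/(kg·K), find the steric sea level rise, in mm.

Δh ≈ 26 mm

Δh = αQ/(ρcₚ) = 1.8×10⁻⁴ × 5.9×10⁸ / (1029 × 3980) ≈ 0.025931 m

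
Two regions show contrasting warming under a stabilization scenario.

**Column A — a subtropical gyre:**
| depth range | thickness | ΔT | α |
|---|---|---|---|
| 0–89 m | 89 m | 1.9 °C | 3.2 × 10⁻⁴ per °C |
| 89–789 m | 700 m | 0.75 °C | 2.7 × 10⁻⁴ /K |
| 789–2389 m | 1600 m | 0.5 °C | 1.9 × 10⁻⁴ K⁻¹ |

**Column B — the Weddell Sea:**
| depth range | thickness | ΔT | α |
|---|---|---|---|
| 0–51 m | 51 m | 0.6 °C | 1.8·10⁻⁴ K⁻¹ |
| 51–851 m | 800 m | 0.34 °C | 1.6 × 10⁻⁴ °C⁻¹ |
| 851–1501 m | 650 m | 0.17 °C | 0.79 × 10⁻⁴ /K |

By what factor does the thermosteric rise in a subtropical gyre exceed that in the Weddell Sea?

a factor of 6.02

A Layer 1: 1.9 × 3.2×10⁻⁴ × 89 = 0.054112 m
A 700 × 0.75 × 2.7×10⁻⁴ = 0.14175 m
A 0.5 × 1600 × 1.9×10⁻⁴ = 0.15200 m
A total: 0.347862 m
B 0–51 m: 1.8×10⁻⁴ × 0.6 × 51 = 0.005508 m
B Layer 2: 1.6×10⁻⁴ × 0.34 × 800 = 0.04352 m
B 0.79×10⁻⁴ × 0.17 × 650 = 0.0087295 m
B total: 0.0577575 m
Ratio: 0.347862 / 0.0577575 ≈ 6.023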